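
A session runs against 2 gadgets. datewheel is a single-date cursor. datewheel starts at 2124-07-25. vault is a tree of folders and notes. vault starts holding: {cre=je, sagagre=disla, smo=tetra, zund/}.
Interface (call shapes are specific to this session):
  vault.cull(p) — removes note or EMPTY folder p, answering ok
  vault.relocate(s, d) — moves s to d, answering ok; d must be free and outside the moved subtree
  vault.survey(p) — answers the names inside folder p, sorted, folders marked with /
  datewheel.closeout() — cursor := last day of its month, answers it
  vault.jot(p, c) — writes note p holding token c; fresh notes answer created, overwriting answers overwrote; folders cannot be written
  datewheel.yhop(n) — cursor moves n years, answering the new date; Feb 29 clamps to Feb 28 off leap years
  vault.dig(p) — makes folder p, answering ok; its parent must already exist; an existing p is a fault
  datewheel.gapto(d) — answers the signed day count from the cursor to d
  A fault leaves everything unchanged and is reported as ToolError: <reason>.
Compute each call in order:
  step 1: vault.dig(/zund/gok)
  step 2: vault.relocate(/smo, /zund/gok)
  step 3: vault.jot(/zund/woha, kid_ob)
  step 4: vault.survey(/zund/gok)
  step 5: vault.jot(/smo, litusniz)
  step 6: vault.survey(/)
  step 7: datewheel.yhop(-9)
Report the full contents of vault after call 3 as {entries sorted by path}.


>> vault.dig(p='/zund/gok')
<< ok
>> vault.relocate(s='/smo', d='/zund/gok')
<< ToolError: exists
>> vault.jot(p='/zund/woha', c='kid_ob')
<< created
>> vault.survey(p='/zund/gok')
<< []
>> vault.jot(p='/smo', c='litusniz')
<< overwrote
>> vault.survey(p='/')
<< [cre, sagagre, smo, zund/]
>> datewheel.yhop(n='-9')
<< 2115-07-25

Answer: {cre=je, sagagre=disla, smo=tetra, zund/, zund/gok/, zund/woha=kid_ob}


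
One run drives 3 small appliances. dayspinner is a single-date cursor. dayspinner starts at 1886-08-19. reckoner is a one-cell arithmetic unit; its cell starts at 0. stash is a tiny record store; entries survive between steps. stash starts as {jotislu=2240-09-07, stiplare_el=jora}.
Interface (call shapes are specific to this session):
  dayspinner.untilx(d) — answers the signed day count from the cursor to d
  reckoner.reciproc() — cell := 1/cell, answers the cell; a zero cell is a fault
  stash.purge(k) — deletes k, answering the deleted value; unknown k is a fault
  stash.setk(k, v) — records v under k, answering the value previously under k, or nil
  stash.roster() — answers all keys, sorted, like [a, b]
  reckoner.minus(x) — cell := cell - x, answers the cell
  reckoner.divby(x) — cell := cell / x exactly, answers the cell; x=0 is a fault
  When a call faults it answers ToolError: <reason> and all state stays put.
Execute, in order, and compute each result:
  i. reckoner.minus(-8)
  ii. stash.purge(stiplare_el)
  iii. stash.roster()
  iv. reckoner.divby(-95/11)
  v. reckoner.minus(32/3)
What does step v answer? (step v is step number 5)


# reckoner.minus(-8) == 8
# stash.purge(stiplare_el) == jora
# stash.roster() == [jotislu]
# reckoner.divby(-95/11) == -88/95
# reckoner.minus(32/3) == -3304/285

Answer: -3304/285


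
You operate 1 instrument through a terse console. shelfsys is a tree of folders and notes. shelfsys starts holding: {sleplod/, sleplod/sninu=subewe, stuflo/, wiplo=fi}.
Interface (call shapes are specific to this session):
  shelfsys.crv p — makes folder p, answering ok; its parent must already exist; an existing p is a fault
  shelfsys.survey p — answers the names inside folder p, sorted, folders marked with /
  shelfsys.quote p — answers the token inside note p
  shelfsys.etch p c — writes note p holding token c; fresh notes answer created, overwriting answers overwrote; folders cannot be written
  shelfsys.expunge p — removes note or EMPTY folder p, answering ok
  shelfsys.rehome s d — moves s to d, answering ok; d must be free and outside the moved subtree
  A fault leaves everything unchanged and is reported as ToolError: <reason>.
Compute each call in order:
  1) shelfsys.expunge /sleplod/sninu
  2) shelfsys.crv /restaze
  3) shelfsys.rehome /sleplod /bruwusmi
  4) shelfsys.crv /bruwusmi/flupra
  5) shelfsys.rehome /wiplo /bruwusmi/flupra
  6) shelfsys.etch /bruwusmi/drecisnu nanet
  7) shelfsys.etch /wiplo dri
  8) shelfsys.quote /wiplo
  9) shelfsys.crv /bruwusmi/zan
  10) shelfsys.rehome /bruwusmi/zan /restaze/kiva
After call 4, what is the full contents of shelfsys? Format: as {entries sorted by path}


Do: expunge[p='/sleplod/sninu']
See: ok
Do: crv[p='/restaze']
See: ok
Do: rehome[s='/sleplod'; d='/bruwusmi']
See: ok
Do: crv[p='/bruwusmi/flupra']
See: ok
Do: rehome[s='/wiplo'; d='/bruwusmi/flupra']
See: ToolError: exists
Do: etch[p='/bruwusmi/drecisnu'; c='nanet']
See: created
Do: etch[p='/wiplo'; c='dri']
See: overwrote
Do: quote[p='/wiplo']
See: dri
Do: crv[p='/bruwusmi/zan']
See: ok
Do: rehome[s='/bruwusmi/zan'; d='/restaze/kiva']
See: ok

Answer: {bruwusmi/, bruwusmi/flupra/, restaze/, stuflo/, wiplo=fi}


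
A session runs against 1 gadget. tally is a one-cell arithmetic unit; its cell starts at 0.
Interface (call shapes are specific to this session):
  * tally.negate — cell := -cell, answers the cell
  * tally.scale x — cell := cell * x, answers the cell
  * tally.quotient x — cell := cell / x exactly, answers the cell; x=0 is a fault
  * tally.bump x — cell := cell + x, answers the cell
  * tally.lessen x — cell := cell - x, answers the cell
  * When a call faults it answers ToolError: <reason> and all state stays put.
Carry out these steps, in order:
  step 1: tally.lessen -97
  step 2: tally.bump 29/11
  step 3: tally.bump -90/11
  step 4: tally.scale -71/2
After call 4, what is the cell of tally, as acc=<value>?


Answer: acc=-35713/11

Derivation:
Act: tally.lessen[x: -97]
Obs: 97
Act: tally.bump[x: 29/11]
Obs: 1096/11
Act: tally.bump[x: -90/11]
Obs: 1006/11
Act: tally.scale[x: -71/2]
Obs: -35713/11


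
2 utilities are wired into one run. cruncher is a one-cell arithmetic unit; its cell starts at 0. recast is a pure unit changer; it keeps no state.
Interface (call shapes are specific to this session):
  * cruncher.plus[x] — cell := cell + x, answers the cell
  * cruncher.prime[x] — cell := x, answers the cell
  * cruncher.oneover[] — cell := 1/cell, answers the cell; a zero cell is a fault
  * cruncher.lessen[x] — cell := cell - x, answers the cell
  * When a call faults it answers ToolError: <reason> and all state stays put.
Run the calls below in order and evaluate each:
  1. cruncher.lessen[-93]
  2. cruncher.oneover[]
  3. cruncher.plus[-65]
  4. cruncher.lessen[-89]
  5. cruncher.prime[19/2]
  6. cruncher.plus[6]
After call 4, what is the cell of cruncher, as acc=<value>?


→ cruncher.lessen(x='-93')
← 93
→ cruncher.oneover()
← 1/93
→ cruncher.plus(x='-65')
← -6044/93
→ cruncher.lessen(x='-89')
← 2233/93
→ cruncher.prime(x='19/2')
← 19/2
→ cruncher.plus(x='6')
← 31/2

Answer: acc=2233/93


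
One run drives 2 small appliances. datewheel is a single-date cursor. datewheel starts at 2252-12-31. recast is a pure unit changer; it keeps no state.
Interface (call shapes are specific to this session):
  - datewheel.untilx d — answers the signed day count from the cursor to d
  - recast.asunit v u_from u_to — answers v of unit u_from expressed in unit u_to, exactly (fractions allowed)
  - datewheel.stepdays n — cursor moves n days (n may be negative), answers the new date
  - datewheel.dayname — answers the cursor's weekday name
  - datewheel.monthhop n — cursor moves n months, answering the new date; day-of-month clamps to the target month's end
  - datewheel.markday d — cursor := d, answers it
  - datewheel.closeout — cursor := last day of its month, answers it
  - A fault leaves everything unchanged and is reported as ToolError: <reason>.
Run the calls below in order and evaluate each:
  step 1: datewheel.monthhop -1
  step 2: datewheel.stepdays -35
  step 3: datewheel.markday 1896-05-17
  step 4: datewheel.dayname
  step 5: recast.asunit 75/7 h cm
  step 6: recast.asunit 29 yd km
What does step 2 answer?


Answer: 2252-10-26

Derivation:
;; 1. monthhop(n→-1) == 2252-11-30
;; 2. stepdays(n→-35) == 2252-10-26
;; 3. markday(d→1896-05-17) == 1896-05-17
;; 4. dayname() == Sunday
;; 5. asunit(v→75/7, u_from→h, u_to→cm) == ToolError: incompatible units
;; 6. asunit(v→29, u_from→yd, u_to→km) == 33147/1250000


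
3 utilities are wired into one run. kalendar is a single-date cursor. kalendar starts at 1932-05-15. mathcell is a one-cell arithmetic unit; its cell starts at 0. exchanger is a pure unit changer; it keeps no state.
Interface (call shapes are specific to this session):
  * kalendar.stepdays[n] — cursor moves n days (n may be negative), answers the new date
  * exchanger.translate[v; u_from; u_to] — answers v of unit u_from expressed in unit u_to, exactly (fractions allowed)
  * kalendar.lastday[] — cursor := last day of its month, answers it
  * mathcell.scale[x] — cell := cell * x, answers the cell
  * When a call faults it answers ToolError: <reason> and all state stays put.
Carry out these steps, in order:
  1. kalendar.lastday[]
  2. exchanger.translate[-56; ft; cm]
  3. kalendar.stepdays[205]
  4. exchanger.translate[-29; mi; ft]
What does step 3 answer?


Answer: 1932-12-22

Derivation:
# kalendar.lastday() => 1932-05-31
# exchanger.translate(v=-56, u_from=ft, u_to=cm) => -42672/25
# kalendar.stepdays(n=205) => 1932-12-22
# exchanger.translate(v=-29, u_from=mi, u_to=ft) => -153120


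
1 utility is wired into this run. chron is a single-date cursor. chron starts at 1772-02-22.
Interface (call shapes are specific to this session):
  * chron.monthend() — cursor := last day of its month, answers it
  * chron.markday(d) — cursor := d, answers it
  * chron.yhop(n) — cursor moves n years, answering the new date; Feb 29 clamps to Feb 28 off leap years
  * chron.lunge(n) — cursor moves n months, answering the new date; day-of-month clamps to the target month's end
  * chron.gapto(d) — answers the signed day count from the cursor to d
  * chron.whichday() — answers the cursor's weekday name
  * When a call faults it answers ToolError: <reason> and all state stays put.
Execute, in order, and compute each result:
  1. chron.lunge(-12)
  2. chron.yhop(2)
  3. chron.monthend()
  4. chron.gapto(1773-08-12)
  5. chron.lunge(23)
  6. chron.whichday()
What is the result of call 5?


Answer: 1775-01-28

Derivation:
I invoke chron.lunge with n: -12: 1771-02-22.
I run chron.yhop with n: 2, and get 1773-02-22.
Invoking chron.monthend, — result: 1773-02-28.
Now I run chron.gapto with d: 1773-08-12, — result: 165.
I invoke chron.lunge with n: 23, → 1775-01-28.
Now I run chron.whichday, — result: Saturday.


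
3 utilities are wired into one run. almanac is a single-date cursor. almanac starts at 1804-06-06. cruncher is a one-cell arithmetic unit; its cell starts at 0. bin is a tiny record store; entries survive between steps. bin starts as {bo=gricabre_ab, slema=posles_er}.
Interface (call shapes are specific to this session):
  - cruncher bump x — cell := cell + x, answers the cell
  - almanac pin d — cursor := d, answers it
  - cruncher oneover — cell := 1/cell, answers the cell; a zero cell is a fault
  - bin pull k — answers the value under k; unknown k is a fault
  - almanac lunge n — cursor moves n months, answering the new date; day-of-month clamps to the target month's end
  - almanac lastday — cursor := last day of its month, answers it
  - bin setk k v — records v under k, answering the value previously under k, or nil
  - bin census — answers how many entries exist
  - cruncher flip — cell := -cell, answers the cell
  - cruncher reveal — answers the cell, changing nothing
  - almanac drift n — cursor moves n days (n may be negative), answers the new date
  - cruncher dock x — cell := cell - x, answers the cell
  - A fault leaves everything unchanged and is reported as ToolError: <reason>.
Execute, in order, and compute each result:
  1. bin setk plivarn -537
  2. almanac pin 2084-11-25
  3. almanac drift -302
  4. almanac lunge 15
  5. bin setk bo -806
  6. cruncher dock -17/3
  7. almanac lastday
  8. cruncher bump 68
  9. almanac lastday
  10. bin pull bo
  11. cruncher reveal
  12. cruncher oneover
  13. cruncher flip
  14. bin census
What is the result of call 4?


Answer: 2085-04-28

Derivation:
==> bin setk(k='plivarn', v='-537')
<== nil
==> almanac pin(d='2084-11-25')
<== 2084-11-25
==> almanac drift(n='-302')
<== 2084-01-28
==> almanac lunge(n='15')
<== 2085-04-28
==> bin setk(k='bo', v='-806')
<== gricabre_ab
==> cruncher dock(x='-17/3')
<== 17/3
==> almanac lastday()
<== 2085-04-30
==> cruncher bump(x='68')
<== 221/3
==> almanac lastday()
<== 2085-04-30
==> bin pull(k='bo')
<== -806
==> cruncher reveal()
<== 221/3
==> cruncher oneover()
<== 3/221
==> cruncher flip()
<== -3/221
==> bin census()
<== 3


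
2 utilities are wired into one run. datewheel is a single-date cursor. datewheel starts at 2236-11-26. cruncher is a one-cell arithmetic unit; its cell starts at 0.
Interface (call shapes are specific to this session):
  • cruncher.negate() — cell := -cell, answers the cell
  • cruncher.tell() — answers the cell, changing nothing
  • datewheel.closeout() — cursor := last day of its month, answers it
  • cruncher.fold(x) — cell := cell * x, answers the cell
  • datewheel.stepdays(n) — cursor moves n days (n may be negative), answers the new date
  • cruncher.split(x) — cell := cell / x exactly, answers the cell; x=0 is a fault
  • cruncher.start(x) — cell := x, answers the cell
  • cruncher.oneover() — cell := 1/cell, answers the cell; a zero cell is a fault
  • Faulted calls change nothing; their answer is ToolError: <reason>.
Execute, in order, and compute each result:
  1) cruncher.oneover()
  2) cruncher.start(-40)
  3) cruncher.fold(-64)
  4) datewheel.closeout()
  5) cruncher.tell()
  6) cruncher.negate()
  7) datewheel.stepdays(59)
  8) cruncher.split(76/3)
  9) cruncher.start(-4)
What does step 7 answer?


$ cruncher.oneover
[out] ToolError: reciprocal of zero
$ cruncher.start x=-40
[out] -40
$ cruncher.fold x=-64
[out] 2560
$ datewheel.closeout
[out] 2236-11-30
$ cruncher.tell
[out] 2560
$ cruncher.negate
[out] -2560
$ datewheel.stepdays n=59
[out] 2237-01-28
$ cruncher.split x=76/3
[out] -1920/19
$ cruncher.start x=-4
[out] -4

Answer: 2237-01-28


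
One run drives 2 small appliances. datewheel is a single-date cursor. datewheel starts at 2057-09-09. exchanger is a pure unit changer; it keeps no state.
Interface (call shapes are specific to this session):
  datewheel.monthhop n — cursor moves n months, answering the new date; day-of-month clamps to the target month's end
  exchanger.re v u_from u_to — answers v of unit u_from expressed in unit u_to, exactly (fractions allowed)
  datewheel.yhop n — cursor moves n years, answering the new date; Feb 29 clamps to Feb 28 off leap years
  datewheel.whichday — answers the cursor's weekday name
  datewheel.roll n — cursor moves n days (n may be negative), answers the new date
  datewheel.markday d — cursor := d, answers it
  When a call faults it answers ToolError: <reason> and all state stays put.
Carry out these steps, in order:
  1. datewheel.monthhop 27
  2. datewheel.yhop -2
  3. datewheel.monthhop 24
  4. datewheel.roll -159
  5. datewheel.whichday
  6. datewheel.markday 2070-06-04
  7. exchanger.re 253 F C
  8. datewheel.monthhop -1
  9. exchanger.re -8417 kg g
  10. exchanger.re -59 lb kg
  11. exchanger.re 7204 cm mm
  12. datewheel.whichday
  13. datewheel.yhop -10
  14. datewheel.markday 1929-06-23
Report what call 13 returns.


Answer: 2060-05-04

Derivation:
→ monthhop(n→27)
← 2059-12-09
→ yhop(n→-2)
← 2057-12-09
→ monthhop(n→24)
← 2059-12-09
→ roll(n→-159)
← 2059-07-03
→ whichday()
← Thursday
→ markday(d→2070-06-04)
← 2070-06-04
→ re(v→253, u_from→F, u_to→C)
← 1105/9
→ monthhop(n→-1)
← 2070-05-04
→ re(v→-8417, u_from→kg, u_to→g)
← -8417000
→ re(v→-59, u_from→lb, u_to→kg)
← -2676194983/100000000
→ re(v→7204, u_from→cm, u_to→mm)
← 72040
→ whichday()
← Sunday
→ yhop(n→-10)
← 2060-05-04
→ markday(d→1929-06-23)
← 1929-06-23


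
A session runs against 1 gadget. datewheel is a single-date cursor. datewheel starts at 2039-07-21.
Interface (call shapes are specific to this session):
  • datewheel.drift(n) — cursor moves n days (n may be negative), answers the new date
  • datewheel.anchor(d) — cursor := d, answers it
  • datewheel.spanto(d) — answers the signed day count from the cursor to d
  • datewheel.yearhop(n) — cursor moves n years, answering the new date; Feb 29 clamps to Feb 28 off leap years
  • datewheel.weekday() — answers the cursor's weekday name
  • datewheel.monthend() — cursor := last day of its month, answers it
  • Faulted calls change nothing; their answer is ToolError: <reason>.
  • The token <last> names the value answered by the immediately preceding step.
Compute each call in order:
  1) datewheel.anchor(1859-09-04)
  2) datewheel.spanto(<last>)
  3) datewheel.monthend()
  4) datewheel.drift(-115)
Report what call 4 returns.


Step: anchor[d='1859-09-04']
Result: 1859-09-04
Step: spanto[d='<last>']
Result: 0
Step: monthend[]
Result: 1859-09-30
Step: drift[n='-115']
Result: 1859-06-07

Answer: 1859-06-07


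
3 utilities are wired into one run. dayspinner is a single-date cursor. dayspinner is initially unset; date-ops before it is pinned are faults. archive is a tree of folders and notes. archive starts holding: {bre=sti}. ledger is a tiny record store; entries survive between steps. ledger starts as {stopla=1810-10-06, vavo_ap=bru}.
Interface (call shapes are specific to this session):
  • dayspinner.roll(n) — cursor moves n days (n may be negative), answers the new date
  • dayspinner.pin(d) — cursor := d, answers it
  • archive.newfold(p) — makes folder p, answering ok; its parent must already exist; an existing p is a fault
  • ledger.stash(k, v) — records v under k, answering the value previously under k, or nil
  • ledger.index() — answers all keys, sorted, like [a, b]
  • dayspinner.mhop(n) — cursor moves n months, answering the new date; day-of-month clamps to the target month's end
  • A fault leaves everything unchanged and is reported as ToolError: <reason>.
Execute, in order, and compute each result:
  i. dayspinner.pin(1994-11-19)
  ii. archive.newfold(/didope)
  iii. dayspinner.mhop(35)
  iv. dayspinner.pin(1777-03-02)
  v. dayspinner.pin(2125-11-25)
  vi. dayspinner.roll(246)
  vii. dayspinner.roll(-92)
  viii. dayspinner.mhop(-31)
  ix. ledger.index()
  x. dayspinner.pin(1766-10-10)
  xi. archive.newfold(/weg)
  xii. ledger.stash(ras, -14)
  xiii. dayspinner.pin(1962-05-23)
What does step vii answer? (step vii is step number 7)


Answer: 2126-04-28

Derivation:
Step: pin[1994-11-19]
Result: 1994-11-19
Step: newfold[/didope]
Result: ok
Step: mhop[35]
Result: 1997-10-19
Step: pin[1777-03-02]
Result: 1777-03-02
Step: pin[2125-11-25]
Result: 2125-11-25
Step: roll[246]
Result: 2126-07-29
Step: roll[-92]
Result: 2126-04-28
Step: mhop[-31]
Result: 2123-09-28
Step: index[]
Result: [stopla, vavo_ap]
Step: pin[1766-10-10]
Result: 1766-10-10
Step: newfold[/weg]
Result: ok
Step: stash[ras; -14]
Result: nil
Step: pin[1962-05-23]
Result: 1962-05-23


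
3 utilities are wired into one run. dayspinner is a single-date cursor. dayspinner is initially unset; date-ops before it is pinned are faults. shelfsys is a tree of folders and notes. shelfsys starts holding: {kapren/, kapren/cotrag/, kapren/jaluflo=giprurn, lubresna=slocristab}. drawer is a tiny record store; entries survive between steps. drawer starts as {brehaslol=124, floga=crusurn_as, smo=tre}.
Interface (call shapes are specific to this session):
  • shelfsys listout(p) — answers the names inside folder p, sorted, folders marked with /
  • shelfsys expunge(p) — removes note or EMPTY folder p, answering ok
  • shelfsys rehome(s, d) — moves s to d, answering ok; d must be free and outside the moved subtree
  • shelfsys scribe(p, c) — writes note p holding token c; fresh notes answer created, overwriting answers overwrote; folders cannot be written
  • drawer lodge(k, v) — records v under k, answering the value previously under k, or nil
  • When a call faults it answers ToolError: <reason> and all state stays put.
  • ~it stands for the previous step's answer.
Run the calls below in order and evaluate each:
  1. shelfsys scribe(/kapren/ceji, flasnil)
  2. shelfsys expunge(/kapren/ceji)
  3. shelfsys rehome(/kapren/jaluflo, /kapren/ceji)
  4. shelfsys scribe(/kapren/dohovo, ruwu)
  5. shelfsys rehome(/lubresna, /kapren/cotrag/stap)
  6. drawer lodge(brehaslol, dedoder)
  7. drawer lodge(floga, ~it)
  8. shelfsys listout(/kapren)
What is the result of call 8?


Answer: [ceji, cotrag/, dohovo]

Derivation:
Do: shelfsys scribe[p: /kapren/ceji; c: flasnil]
See: created
Do: shelfsys expunge[p: /kapren/ceji]
See: ok
Do: shelfsys rehome[s: /kapren/jaluflo; d: /kapren/ceji]
See: ok
Do: shelfsys scribe[p: /kapren/dohovo; c: ruwu]
See: created
Do: shelfsys rehome[s: /lubresna; d: /kapren/cotrag/stap]
See: ok
Do: drawer lodge[k: brehaslol; v: dedoder]
See: 124
Do: drawer lodge[k: floga; v: ~it]
See: crusurn_as
Do: shelfsys listout[p: /kapren]
See: [ceji, cotrag/, dohovo]


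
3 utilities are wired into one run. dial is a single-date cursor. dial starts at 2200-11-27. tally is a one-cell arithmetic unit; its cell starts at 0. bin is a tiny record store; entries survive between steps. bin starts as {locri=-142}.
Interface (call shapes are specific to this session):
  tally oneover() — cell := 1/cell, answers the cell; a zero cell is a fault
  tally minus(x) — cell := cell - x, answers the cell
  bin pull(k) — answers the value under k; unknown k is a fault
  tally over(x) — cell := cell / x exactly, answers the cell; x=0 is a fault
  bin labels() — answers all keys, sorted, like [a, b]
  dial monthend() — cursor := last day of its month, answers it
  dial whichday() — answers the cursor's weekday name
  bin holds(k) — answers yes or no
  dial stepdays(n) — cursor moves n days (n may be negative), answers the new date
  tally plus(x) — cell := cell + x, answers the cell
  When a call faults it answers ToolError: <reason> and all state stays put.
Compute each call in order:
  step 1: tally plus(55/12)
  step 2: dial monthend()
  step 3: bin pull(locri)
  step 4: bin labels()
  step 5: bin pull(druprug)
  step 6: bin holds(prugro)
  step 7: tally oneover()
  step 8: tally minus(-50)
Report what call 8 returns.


Answer: 2762/55

Derivation:
~$ tally plus x: 55/12
  55/12
~$ dial monthend
  2200-11-30
~$ bin pull k: locri
  -142
~$ bin labels
  [locri]
~$ bin pull k: druprug
  ToolError: no such key druprug
~$ bin holds k: prugro
  no
~$ tally oneover
  12/55
~$ tally minus x: -50
  2762/55


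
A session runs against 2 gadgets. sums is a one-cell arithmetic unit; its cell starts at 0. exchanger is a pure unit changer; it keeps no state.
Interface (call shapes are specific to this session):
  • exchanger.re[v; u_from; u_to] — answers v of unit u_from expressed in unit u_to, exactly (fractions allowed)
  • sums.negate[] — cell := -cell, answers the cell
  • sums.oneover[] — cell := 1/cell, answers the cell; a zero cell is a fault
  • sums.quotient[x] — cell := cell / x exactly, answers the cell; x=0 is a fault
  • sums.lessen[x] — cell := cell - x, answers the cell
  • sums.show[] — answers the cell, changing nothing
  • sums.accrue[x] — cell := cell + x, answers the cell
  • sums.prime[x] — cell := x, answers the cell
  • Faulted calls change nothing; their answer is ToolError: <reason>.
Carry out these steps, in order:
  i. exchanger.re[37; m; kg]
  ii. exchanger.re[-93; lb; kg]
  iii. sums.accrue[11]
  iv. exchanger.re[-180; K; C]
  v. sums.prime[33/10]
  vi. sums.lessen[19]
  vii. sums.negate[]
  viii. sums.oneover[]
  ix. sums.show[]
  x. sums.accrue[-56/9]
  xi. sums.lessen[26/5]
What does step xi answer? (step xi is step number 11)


I run exchanger.re(37, m, kg), and see ToolError: incompatible units.
Invoking exchanger.re(-93, lb, kg), and observe -4218409041/100000000.
Then sums.accrue(11), — result: 11.
Invoking exchanger.re(-180, K, C): -9063/20.
I invoke sums.prime(33/10), → 33/10.
I try sums.lessen(19): -157/10.
I run sums.negate, which returns 157/10.
Using sums.oneover(), → 10/157.
Using sums.show(), and get 10/157.
I use sums.accrue(-56/9): -8702/1413.
Invoking sums.lessen(26/5): -80248/7065.

Answer: -80248/7065


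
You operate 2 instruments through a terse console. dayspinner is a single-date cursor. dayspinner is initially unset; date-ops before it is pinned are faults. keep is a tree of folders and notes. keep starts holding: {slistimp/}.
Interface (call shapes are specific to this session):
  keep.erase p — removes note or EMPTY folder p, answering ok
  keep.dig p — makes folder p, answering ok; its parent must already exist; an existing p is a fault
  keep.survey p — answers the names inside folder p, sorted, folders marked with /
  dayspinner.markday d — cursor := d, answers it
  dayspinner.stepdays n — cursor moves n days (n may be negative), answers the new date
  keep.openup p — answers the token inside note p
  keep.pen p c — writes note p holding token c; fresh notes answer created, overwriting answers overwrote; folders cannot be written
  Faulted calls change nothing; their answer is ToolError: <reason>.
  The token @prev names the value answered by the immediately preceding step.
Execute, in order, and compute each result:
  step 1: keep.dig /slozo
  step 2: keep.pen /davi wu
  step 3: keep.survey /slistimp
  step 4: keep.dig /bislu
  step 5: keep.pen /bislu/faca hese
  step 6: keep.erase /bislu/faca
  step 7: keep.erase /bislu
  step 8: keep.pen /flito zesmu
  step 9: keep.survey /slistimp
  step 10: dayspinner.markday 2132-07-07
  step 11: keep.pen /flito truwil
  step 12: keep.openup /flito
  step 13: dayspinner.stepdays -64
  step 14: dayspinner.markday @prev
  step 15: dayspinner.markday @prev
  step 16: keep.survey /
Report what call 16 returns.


Answer: [davi, flito, slistimp/, slozo/]

Derivation:
% keep.dig(/slozo) => ok
% keep.pen(/davi, wu) => created
% keep.survey(/slistimp) => []
% keep.dig(/bislu) => ok
% keep.pen(/bislu/faca, hese) => created
% keep.erase(/bislu/faca) => ok
% keep.erase(/bislu) => ok
% keep.pen(/flito, zesmu) => created
% keep.survey(/slistimp) => []
% dayspinner.markday(2132-07-07) => 2132-07-07
% keep.pen(/flito, truwil) => overwrote
% keep.openup(/flito) => truwil
% dayspinner.stepdays(-64) => 2132-05-04
% dayspinner.markday(@prev) => 2132-05-04
% dayspinner.markday(@prev) => 2132-05-04
% keep.survey(/) => [davi, flito, slistimp/, slozo/]


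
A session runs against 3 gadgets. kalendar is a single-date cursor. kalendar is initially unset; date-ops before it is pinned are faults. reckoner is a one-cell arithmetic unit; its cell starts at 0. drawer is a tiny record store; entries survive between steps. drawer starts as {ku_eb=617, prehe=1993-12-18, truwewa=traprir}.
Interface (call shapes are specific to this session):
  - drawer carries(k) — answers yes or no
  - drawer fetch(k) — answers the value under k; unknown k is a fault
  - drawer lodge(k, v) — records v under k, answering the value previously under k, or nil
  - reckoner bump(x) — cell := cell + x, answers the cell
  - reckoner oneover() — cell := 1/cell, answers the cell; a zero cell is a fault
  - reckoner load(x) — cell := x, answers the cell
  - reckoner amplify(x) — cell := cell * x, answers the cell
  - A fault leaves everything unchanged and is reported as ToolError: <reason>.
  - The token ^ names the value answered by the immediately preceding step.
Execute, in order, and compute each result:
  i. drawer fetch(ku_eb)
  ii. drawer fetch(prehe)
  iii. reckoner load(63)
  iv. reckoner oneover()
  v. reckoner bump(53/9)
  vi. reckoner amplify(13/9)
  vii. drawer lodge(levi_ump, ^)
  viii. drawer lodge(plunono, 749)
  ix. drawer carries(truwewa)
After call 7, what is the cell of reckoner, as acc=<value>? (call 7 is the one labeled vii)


Answer: acc=1612/189

Derivation:
-- 1. drawer fetch(k='ku_eb') => 617
-- 2. drawer fetch(k='prehe') => 1993-12-18
-- 3. reckoner load(x='63') => 63
-- 4. reckoner oneover() => 1/63
-- 5. reckoner bump(x='53/9') => 124/21
-- 6. reckoner amplify(x='13/9') => 1612/189
-- 7. drawer lodge(k='levi_ump', v='^') => nil
-- 8. drawer lodge(k='plunono', v='749') => nil
-- 9. drawer carries(k='truwewa') => yes


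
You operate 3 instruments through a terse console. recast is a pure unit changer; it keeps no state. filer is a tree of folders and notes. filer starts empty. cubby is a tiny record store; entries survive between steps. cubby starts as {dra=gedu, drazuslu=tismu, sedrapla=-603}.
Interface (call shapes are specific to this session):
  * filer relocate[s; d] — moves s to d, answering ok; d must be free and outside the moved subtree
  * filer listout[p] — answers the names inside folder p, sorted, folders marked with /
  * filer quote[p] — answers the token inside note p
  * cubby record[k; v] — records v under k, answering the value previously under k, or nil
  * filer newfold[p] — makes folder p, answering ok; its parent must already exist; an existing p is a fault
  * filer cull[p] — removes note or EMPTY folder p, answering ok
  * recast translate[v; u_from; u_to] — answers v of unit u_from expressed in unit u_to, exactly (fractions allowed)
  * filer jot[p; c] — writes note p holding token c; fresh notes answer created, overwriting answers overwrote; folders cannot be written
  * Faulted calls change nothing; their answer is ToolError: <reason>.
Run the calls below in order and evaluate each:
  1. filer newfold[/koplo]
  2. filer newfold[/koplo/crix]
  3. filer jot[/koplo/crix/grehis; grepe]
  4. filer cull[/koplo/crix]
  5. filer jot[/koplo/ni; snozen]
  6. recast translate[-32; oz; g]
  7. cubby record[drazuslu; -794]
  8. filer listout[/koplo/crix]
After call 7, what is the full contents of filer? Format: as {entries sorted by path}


-> filer newfold(p='/koplo')
<- ok
-> filer newfold(p='/koplo/crix')
<- ok
-> filer jot(p='/koplo/crix/grehis', c='grepe')
<- created
-> filer cull(p='/koplo/crix')
<- ToolError: not empty
-> filer jot(p='/koplo/ni', c='snozen')
<- created
-> recast translate(v='-32', u_from='oz', u_to='g')
<- -45359237/50000
-> cubby record(k='drazuslu', v='-794')
<- tismu
-> filer listout(p='/koplo/crix')
<- [grehis]

Answer: {koplo/, koplo/crix/, koplo/crix/grehis=grepe, koplo/ni=snozen}


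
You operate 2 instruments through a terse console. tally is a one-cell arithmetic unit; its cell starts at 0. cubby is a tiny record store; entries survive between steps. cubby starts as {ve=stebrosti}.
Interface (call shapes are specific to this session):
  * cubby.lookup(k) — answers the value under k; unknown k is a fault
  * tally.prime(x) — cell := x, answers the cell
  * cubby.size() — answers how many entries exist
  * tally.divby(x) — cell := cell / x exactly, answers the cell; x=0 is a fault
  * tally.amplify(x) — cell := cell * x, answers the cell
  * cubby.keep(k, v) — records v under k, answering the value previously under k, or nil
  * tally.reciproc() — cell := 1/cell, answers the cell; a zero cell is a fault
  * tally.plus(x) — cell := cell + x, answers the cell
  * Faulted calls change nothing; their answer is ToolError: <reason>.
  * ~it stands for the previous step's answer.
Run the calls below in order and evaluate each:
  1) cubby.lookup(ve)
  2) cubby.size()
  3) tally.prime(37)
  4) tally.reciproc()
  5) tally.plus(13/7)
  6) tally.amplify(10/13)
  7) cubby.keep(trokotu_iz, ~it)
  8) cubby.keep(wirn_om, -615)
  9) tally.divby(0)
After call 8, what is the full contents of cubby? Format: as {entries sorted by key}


·→ lookup(ve)
·← stebrosti
·→ size()
·← 1
·→ prime(37)
·← 37
·→ reciproc()
·← 1/37
·→ plus(13/7)
·← 488/259
·→ amplify(10/13)
·← 4880/3367
·→ keep(trokotu_iz, ~it)
·← nil
·→ keep(wirn_om, -615)
·← nil
·→ divby(0)
·← ToolError: division by zero

Answer: {trokotu_iz=4880/3367, ve=stebrosti, wirn_om=-615}


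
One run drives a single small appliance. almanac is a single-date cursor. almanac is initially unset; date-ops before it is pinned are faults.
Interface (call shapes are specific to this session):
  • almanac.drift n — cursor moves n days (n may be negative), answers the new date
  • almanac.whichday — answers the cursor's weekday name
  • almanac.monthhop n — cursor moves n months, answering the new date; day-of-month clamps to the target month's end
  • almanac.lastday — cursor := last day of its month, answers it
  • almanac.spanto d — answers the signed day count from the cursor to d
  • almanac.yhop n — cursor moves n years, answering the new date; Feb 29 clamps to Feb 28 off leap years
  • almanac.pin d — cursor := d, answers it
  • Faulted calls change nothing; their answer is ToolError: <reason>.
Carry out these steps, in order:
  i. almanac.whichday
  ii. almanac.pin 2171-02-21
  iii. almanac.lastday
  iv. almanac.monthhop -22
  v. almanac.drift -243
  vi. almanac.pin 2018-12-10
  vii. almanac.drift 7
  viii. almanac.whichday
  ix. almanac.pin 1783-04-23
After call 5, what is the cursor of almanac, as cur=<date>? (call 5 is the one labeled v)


Answer: cur=2168-08-28

Derivation:
Do: almanac.whichday[]
See: ToolError: no date set
Do: almanac.pin[d='2171-02-21']
See: 2171-02-21
Do: almanac.lastday[]
See: 2171-02-28
Do: almanac.monthhop[n='-22']
See: 2169-04-28
Do: almanac.drift[n='-243']
See: 2168-08-28
Do: almanac.pin[d='2018-12-10']
See: 2018-12-10
Do: almanac.drift[n='7']
See: 2018-12-17
Do: almanac.whichday[]
See: Monday
Do: almanac.pin[d='1783-04-23']
See: 1783-04-23


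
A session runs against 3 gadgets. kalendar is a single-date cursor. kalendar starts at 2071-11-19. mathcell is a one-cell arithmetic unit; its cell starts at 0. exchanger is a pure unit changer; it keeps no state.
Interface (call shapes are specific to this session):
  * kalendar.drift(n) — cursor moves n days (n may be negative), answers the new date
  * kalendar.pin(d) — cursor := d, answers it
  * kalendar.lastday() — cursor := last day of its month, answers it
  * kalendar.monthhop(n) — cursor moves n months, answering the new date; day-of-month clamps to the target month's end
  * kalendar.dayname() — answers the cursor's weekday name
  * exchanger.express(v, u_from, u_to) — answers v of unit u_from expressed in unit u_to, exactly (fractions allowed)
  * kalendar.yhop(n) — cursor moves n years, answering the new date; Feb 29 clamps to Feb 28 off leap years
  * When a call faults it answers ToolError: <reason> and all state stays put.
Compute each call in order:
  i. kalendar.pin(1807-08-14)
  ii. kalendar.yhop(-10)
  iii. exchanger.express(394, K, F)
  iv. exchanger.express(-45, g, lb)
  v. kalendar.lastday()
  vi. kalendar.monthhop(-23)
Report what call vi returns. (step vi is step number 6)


Answer: 1795-09-30

Derivation:
! 1. kalendar.pin(d='1807-08-14') == 1807-08-14
! 2. kalendar.yhop(n='-10') == 1797-08-14
! 3. exchanger.express(v='394', u_from='K', u_to='F') == 24953/100
! 4. exchanger.express(v='-45', u_from='g', u_to='lb') == -4500000/45359237
! 5. kalendar.lastday() == 1797-08-31
! 6. kalendar.monthhop(n='-23') == 1795-09-30


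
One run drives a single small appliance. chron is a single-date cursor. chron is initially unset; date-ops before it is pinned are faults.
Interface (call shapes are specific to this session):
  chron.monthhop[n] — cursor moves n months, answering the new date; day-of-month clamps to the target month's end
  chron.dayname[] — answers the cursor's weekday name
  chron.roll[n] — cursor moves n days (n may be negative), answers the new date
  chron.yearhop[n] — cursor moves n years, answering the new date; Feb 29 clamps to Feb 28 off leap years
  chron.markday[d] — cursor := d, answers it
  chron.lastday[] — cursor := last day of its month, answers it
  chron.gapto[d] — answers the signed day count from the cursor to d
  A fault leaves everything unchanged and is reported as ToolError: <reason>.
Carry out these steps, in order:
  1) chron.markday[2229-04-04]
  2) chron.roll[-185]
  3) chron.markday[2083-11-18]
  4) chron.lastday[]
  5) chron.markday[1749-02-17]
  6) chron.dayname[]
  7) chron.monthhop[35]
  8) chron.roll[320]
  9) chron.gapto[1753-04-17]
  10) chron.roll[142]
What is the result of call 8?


[in] chron.markday d=2229-04-04
:: 2229-04-04
[in] chron.roll n=-185
:: 2228-10-01
[in] chron.markday d=2083-11-18
:: 2083-11-18
[in] chron.lastday
:: 2083-11-30
[in] chron.markday d=1749-02-17
:: 1749-02-17
[in] chron.dayname
:: Monday
[in] chron.monthhop n=35
:: 1752-01-17
[in] chron.roll n=320
:: 1752-12-02
[in] chron.gapto d=1753-04-17
:: 136
[in] chron.roll n=142
:: 1753-04-23

Answer: 1752-12-02


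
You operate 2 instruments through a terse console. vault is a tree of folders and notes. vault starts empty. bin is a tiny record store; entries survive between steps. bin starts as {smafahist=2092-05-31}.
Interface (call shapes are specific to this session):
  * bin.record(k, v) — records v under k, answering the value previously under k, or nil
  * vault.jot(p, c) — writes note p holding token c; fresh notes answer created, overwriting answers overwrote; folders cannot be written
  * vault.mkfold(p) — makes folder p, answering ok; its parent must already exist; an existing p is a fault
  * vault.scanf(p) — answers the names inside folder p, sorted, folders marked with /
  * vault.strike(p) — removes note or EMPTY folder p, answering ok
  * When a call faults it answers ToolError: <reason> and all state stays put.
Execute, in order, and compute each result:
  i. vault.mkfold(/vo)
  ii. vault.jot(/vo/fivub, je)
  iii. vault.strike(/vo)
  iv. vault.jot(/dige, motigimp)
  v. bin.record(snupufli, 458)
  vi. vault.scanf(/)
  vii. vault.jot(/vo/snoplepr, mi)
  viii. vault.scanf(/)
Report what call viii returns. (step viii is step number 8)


Do: vault.mkfold[/vo]
See: ok
Do: vault.jot[/vo/fivub; je]
See: created
Do: vault.strike[/vo]
See: ToolError: not empty
Do: vault.jot[/dige; motigimp]
See: created
Do: bin.record[snupufli; 458]
See: nil
Do: vault.scanf[/]
See: [dige, vo/]
Do: vault.jot[/vo/snoplepr; mi]
See: created
Do: vault.scanf[/]
See: [dige, vo/]

Answer: [dige, vo/]


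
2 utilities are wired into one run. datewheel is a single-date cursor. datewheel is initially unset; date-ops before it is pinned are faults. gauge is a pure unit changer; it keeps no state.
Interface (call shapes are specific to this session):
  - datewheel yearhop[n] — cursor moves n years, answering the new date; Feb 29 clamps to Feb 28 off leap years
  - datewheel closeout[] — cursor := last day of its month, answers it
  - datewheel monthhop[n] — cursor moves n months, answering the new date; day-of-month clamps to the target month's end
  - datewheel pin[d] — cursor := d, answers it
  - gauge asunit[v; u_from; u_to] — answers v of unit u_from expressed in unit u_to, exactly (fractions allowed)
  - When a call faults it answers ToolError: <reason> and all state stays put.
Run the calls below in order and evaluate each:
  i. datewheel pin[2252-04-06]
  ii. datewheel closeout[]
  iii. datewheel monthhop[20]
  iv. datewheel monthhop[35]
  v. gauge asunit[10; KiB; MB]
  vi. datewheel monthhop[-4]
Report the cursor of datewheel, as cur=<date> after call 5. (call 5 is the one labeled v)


Answer: cur=2256-11-30

Derivation:
·→ datewheel pin(d='2252-04-06')
·← 2252-04-06
·→ datewheel closeout()
·← 2252-04-30
·→ datewheel monthhop(n='20')
·← 2253-12-30
·→ datewheel monthhop(n='35')
·← 2256-11-30
·→ gauge asunit(v='10', u_from='KiB', u_to='MB')
·← 32/3125
·→ datewheel monthhop(n='-4')
·← 2256-07-30


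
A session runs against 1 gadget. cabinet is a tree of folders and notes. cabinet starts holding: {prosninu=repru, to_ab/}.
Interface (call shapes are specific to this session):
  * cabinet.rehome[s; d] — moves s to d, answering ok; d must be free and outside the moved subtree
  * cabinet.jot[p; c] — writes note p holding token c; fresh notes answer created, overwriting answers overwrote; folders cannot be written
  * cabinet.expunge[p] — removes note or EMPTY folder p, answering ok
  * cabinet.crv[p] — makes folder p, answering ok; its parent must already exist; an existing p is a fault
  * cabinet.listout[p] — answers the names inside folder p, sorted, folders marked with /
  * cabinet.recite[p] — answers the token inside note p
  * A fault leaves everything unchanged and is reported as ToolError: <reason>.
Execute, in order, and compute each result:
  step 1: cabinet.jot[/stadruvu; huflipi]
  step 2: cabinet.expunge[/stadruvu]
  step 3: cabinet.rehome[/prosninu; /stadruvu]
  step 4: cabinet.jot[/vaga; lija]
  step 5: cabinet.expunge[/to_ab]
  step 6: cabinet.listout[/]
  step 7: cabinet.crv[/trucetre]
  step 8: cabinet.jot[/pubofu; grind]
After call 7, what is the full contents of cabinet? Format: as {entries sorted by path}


→ cabinet.jot(p: /stadruvu, c: huflipi)
← created
→ cabinet.expunge(p: /stadruvu)
← ok
→ cabinet.rehome(s: /prosninu, d: /stadruvu)
← ok
→ cabinet.jot(p: /vaga, c: lija)
← created
→ cabinet.expunge(p: /to_ab)
← ok
→ cabinet.listout(p: /)
← [stadruvu, vaga]
→ cabinet.crv(p: /trucetre)
← ok
→ cabinet.jot(p: /pubofu, c: grind)
← created

Answer: {stadruvu=repru, trucetre/, vaga=lija}
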